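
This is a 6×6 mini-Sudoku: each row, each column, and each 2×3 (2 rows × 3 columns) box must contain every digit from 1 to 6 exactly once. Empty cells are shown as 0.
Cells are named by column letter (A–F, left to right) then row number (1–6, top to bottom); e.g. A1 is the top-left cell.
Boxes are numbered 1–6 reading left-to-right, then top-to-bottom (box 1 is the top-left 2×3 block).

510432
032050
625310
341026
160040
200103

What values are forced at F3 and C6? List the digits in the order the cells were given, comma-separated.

For F3:
  Row 3 already contains {1, 2, 3, 5, 6}.
  Column F already contains {2, 3, 6}.
  Its 2×3 block (box 4) already contains {1, 2, 3, 6}.
  The only value from 1–6 not eliminated is 4, so F3 = 4.
For C6:
  Row 6 already contains {1, 2, 3}.
  Column C already contains {1, 2, 5}.
  Its 2×3 block (box 5) already contains {1, 2, 6}.
  The only value from 1–6 not eliminated is 4, so C6 = 4.

4,4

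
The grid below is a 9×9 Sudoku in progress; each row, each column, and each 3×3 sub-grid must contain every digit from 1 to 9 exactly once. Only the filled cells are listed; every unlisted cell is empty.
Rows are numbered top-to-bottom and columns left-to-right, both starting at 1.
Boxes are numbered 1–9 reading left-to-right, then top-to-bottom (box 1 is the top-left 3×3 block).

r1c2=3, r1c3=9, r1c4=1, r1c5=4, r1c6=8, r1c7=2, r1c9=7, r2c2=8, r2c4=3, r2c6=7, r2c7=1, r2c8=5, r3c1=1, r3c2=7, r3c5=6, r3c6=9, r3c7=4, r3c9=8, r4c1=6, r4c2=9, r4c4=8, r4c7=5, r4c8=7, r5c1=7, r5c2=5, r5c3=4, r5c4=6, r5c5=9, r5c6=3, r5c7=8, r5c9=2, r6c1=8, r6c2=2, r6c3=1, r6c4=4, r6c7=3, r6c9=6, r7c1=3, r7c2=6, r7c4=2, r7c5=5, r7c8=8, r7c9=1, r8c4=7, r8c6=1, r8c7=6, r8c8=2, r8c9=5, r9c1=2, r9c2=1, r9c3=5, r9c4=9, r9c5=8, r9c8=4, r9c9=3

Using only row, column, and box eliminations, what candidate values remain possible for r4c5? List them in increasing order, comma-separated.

1,2

Row 4 already contains {5, 6, 7, 8, 9}.
Column 5 already contains {4, 5, 6, 8, 9}.
Its 3×3 block (box 5) already contains {3, 4, 6, 8, 9}.
Removing those from 1–9 leaves {1, 2} as the candidates for r4c5.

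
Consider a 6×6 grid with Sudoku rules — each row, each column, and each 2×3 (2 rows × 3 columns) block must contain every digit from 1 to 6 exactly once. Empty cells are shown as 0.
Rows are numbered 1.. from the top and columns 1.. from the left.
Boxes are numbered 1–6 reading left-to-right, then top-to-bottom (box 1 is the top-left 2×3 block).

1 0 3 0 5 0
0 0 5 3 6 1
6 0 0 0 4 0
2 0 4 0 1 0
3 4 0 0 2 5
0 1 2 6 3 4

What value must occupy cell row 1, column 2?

6

Cell row 1, column 2 itself could take any of {2, 6} by direct elimination.
Consider where 6 can go in box 1.
row 2, column 1 is out (row 2 already has a 6).
row 2, column 2 is out (row 2 already has a 6).
So the only cell in box 1 that can hold 6 is row 1, column 2.
Therefore row 1, column 2 = 6.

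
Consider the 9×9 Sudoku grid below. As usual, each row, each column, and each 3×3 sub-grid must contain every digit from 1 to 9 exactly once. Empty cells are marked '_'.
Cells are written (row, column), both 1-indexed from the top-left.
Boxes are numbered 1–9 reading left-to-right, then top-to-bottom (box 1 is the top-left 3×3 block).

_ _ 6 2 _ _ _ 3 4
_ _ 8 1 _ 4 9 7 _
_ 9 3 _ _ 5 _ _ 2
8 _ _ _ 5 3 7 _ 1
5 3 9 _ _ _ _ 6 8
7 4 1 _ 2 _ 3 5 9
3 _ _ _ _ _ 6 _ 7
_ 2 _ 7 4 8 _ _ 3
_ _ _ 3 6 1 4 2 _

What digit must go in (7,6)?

Cell (7,6) itself could take any of {2, 9} by direct elimination.
Consider where 2 can go in column 6.
(1,6) is out (row 1 already has a 2).
(5,6) is out (box 5 already has a 2).
(6,6) is out (row 6 already has a 2).
So the only cell in column 6 that can hold 2 is (7,6).
Therefore (7,6) = 2.

2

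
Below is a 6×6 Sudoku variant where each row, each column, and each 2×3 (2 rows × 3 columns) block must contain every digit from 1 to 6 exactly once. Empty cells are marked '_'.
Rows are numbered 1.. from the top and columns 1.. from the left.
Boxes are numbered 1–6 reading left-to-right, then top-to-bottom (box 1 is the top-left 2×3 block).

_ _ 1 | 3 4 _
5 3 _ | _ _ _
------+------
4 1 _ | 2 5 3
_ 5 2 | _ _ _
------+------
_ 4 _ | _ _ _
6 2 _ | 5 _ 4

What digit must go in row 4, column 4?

4

Cell row 4, column 4 itself could take any of {1, 4, 6} by direct elimination.
Consider where 4 can go in column 4.
row 2, column 4 is out (box 2 already has a 4).
row 5, column 4 is out (row 5 already has a 4).
So the only cell in column 4 that can hold 4 is row 4, column 4.
Therefore row 4, column 4 = 4.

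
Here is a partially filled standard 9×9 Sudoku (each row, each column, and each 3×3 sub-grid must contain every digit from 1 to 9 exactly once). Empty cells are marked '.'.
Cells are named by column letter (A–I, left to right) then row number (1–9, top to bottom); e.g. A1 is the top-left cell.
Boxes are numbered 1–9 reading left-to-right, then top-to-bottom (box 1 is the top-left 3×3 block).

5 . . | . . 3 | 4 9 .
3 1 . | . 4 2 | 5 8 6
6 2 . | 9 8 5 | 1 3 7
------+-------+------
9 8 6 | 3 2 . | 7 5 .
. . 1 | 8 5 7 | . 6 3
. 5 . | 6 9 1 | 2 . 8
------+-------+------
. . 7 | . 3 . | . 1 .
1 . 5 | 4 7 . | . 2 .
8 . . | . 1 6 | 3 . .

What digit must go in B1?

7

Row 1 already contains {3, 4, 5, 9}.
Column B already contains {1, 2, 5, 8}.
Its 3×3 block (box 1) already contains {1, 2, 3, 5, 6}.
The only value from 1–9 not eliminated is 7, so B1 = 7.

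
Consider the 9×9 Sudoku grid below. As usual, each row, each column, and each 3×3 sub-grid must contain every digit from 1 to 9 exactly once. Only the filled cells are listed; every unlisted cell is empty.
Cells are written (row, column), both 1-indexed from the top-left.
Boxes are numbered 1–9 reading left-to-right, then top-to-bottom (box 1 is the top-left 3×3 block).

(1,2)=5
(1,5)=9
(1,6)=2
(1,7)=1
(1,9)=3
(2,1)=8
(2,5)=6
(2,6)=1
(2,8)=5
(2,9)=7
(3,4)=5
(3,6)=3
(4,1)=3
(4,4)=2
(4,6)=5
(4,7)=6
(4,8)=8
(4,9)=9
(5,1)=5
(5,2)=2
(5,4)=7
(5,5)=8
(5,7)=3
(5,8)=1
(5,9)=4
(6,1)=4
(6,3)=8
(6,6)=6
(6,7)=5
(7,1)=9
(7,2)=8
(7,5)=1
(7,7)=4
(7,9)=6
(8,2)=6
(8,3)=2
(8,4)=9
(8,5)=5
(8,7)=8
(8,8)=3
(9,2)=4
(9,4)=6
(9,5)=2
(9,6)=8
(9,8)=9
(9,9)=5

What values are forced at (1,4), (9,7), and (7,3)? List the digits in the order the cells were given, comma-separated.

For (1,4):
  Consider where 8 can go in column 4.
  (2,4) is out (row 2 already has a 8).
  (6,4) is out (row 6 already has a 8).
  (7,4) is out (row 7 already has a 8).
  So the only cell in column 4 that can hold 8 is (1,4).
  So (1,4) = 8.
For (9,7):
  Row 9 already contains {2, 4, 5, 6, 8, 9}.
  Column 7 already contains {1, 3, 4, 5, 6, 8}.
  Its 3×3 block (box 9) already contains {3, 4, 5, 6, 8, 9}.
  The only value from 1–9 not eliminated is 7, so (9,7) = 7.
For (7,3):
  Consider where 5 can go in box 7.
  (8,1) is out (row 8 already has a 5).
  (9,1) is out (row 9 already has a 5).
  (9,3) is out (row 9 already has a 5).
  So the only cell in box 7 that can hold 5 is (7,3).
  So (7,3) = 5.

8,7,5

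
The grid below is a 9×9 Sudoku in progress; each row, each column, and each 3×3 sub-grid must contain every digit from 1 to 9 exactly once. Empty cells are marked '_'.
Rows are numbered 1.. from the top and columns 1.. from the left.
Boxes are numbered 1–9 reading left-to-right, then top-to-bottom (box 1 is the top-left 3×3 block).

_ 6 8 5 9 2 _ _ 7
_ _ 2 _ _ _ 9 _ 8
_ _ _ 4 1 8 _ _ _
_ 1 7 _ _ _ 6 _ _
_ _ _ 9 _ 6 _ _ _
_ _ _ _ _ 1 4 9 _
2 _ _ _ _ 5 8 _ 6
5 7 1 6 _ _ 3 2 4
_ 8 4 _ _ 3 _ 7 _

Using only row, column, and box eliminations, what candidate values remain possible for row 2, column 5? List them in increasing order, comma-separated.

Row 2 already contains {2, 8, 9}.
Column 5 already contains {1, 9}.
Its 3×3 block (box 2) already contains {1, 2, 4, 5, 8, 9}.
Removing those from 1–9 leaves {3, 6, 7} as the candidates for row 2, column 5.

3,6,7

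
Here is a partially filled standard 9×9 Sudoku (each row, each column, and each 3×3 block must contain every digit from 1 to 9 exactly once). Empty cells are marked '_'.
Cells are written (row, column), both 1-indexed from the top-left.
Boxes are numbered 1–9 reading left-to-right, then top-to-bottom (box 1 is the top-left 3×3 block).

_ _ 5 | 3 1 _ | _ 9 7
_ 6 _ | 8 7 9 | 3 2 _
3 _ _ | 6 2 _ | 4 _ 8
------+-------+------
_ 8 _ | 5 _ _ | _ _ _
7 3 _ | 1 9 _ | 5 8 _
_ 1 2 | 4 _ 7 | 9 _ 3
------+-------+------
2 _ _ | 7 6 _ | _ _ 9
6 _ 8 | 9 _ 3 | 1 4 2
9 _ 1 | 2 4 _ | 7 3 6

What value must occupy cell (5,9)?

Row 5 already contains {1, 3, 5, 7, 8, 9}.
Column 9 already contains {2, 3, 6, 7, 8, 9}.
Its 3×3 block (box 6) already contains {3, 5, 8, 9}.
The only value from 1–9 not eliminated is 4, so (5,9) = 4.

4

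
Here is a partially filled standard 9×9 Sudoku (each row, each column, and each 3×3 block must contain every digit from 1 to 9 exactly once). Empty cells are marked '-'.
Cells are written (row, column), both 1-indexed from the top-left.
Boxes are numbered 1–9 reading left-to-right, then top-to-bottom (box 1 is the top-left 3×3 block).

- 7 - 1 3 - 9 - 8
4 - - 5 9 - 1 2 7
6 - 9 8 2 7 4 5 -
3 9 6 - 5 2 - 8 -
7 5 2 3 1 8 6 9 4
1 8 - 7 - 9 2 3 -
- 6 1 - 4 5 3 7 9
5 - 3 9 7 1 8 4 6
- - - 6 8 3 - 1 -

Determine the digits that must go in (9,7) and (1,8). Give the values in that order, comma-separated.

5,6

For (9,7):
  Row 9 already contains {1, 3, 6, 8}.
  Column 7 already contains {1, 2, 3, 4, 6, 8, 9}.
  Its 3×3 block (box 9) already contains {1, 3, 4, 6, 7, 8, 9}.
  The only value from 1–9 not eliminated is 5, so (9,7) = 5.
For (1,8):
  Row 1 already contains {1, 3, 7, 8, 9}.
  Column 8 already contains {1, 2, 3, 4, 5, 7, 8, 9}.
  Its 3×3 block (box 3) already contains {1, 2, 4, 5, 7, 8, 9}.
  The only value from 1–9 not eliminated is 6, so (1,8) = 6.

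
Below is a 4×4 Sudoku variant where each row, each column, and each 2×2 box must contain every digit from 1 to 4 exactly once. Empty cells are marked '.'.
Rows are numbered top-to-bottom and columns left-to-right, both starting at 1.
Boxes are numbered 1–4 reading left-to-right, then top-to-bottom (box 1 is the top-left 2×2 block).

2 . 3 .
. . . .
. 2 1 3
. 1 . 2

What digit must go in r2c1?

1

Cell r2c1 itself could take any of {1, 3, 4} by direct elimination.
Consider where 1 can go in column 1.
r3c1 is out (row 3 already has a 1).
r4c1 is out (row 4 already has a 1).
So the only cell in column 1 that can hold 1 is r2c1.
Therefore r2c1 = 1.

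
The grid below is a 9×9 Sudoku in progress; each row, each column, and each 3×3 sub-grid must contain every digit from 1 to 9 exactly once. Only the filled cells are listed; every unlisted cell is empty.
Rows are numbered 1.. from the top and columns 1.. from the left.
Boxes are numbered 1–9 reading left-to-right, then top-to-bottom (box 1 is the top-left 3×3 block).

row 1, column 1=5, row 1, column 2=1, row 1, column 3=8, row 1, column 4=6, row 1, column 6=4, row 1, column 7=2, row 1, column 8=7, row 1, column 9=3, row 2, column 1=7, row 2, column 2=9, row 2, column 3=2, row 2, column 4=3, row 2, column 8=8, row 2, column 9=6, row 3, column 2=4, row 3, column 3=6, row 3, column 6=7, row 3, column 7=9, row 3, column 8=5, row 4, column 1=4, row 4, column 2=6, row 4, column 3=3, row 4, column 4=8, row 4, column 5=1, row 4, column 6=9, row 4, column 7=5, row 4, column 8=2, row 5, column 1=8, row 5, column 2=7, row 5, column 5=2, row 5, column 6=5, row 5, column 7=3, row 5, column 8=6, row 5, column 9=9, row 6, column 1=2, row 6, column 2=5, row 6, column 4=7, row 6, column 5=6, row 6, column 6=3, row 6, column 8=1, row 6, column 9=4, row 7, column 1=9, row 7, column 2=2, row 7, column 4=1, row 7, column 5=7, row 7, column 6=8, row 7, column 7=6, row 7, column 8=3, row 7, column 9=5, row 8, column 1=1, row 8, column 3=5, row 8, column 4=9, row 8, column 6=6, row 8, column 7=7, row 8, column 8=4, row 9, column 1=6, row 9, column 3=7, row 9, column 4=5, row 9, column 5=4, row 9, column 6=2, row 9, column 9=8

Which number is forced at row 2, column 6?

Row 2 already contains {2, 3, 6, 7, 8, 9}.
Column 6 already contains {2, 3, 4, 5, 6, 7, 8, 9}.
Its 3×3 block (box 2) already contains {3, 4, 6, 7}.
The only value from 1–9 not eliminated is 1, so row 2, column 6 = 1.

1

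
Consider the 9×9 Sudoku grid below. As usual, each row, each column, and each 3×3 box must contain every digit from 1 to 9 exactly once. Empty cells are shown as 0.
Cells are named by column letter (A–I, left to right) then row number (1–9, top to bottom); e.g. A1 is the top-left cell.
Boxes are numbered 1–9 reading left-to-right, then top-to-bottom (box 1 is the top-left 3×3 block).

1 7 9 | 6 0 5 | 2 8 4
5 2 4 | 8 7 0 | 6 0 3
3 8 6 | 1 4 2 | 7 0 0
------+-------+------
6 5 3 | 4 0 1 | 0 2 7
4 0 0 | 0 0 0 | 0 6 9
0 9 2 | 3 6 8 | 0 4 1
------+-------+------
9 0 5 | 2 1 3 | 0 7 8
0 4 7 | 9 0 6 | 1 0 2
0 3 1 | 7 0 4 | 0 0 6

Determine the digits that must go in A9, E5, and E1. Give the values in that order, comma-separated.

2,2,3

For A9:
  Consider where 2 can go in box 7.
  B7 is out (row 7 already has a 2).
  A8 is out (row 8 already has a 2).
  So the only cell in box 7 that can hold 2 is A9.
  So A9 = 2.
For E5:
  Consider where 2 can go in box 5.
  E4 is out (row 4 already has a 2).
  D5 is out (column D already has a 2).
  F5 is out (column F already has a 2).
  So the only cell in box 5 that can hold 2 is E5.
  So E5 = 2.
For E1:
  Row 1 already contains {1, 2, 4, 5, 6, 7, 8, 9}.
  Column E already contains {1, 4, 6, 7}.
  Its 3×3 block (box 2) already contains {1, 2, 4, 5, 6, 7, 8}.
  The only value from 1–9 not eliminated is 3, so E1 = 3.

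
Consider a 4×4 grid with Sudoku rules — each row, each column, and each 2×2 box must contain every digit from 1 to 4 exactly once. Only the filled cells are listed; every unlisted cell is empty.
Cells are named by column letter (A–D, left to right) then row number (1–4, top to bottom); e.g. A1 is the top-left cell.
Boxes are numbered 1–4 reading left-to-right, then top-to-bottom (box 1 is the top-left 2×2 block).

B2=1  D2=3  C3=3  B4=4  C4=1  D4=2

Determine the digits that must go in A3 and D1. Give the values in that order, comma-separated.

For A3:
  Consider where 1 can go in column A.
  A1 is out (box 1 already has a 1).
  A2 is out (row 2 already has a 1).
  A4 is out (row 4 already has a 1).
  So the only cell in column A that can hold 1 is A3.
  So A3 = 1.
For D1:
  Consider where 1 can go in row 1.
  A1 is out (box 1 already has a 1).
  B1 is out (column B already has a 1).
  C1 is out (column C already has a 1).
  So the only cell in row 1 that can hold 1 is D1.
  So D1 = 1.

1,1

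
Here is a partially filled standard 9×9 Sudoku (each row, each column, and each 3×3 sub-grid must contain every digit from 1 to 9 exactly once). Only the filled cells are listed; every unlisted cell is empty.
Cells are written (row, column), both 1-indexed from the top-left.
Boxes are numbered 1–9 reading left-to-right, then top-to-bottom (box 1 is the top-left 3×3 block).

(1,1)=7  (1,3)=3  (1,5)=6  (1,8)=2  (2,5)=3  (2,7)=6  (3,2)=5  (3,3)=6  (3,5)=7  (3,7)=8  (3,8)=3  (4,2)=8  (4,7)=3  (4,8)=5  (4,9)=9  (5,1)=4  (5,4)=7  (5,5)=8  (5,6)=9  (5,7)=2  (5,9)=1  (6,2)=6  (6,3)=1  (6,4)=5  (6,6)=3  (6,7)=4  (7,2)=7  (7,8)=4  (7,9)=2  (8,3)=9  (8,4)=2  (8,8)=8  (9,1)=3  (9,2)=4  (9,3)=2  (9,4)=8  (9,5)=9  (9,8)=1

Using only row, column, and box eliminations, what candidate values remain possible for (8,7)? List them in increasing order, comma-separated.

Row 8 already contains {2, 8, 9}.
Column 7 already contains {2, 3, 4, 6, 8}.
Its 3×3 block (box 9) already contains {1, 2, 4, 8}.
Removing those from 1–9 leaves {5, 7} as the candidates for (8,7).

5,7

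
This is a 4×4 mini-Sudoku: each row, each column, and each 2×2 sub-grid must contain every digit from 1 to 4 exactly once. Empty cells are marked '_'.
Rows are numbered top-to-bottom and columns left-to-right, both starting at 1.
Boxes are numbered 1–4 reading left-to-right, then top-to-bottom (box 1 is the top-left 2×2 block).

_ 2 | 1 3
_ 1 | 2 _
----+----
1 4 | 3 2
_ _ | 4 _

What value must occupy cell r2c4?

4

Row 2 already contains {1, 2}.
Column 4 already contains {2, 3}.
Its 2×2 block (box 2) already contains {1, 2, 3}.
The only value from 1–4 not eliminated is 4, so r2c4 = 4.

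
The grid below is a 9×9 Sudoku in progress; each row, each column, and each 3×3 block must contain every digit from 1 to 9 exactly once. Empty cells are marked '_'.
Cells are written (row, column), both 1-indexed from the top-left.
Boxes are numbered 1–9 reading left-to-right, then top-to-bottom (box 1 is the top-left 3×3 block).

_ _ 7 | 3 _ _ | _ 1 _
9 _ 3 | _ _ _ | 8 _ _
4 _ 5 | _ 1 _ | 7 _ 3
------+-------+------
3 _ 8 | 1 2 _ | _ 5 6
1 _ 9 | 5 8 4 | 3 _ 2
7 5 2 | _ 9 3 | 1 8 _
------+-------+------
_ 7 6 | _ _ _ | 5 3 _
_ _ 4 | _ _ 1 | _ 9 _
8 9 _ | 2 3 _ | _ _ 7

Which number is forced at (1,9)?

9

Cell (1,9) itself could take any of {4, 5, 9} by direct elimination.
Consider where 9 can go in column 9.
(2,9) is out (row 2 already has a 9).
(6,9) is out (row 6 already has a 9).
(7,9) is out (box 9 already has a 9).
(8,9) is out (row 8 already has a 9).
So the only cell in column 9 that can hold 9 is (1,9).
Therefore (1,9) = 9.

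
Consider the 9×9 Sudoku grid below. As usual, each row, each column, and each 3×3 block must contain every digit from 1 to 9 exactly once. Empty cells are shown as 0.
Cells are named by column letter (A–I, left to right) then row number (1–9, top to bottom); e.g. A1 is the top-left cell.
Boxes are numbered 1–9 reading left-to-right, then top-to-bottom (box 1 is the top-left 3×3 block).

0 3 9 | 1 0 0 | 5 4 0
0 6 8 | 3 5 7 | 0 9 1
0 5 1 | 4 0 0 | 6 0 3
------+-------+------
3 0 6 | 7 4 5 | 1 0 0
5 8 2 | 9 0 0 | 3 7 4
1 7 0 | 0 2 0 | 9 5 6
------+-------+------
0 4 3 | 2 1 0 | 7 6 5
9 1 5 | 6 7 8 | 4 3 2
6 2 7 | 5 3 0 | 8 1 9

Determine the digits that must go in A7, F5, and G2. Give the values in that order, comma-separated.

8,1,2

For A7:
  Row 7 already contains {1, 2, 3, 4, 5, 6, 7}.
  Column A already contains {1, 3, 5, 6, 9}.
  Its 3×3 block (box 7) already contains {1, 2, 3, 4, 5, 6, 7, 9}.
  The only value from 1–9 not eliminated is 8, so A7 = 8.
For F5:
  Consider where 1 can go in box 5.
  E5 is out (column E already has a 1).
  D6 is out (row 6 already has a 1).
  F6 is out (row 6 already has a 1).
  So the only cell in box 5 that can hold 1 is F5.
  So F5 = 1.
For G2:
  Row 2 already contains {1, 3, 5, 6, 7, 8, 9}.
  Column G already contains {1, 3, 4, 5, 6, 7, 8, 9}.
  Its 3×3 block (box 3) already contains {1, 3, 4, 5, 6, 9}.
  The only value from 1–9 not eliminated is 2, so G2 = 2.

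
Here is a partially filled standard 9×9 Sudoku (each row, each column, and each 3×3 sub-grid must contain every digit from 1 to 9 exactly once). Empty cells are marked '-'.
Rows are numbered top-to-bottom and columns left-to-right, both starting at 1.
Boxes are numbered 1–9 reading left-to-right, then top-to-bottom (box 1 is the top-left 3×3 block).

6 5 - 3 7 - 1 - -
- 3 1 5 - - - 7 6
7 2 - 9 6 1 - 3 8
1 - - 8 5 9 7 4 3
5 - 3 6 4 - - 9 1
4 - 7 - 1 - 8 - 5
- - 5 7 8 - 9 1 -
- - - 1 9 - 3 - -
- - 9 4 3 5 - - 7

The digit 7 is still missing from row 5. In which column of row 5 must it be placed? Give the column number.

Consider where 7 can go in row 5.
r5c2 is out (box 4 already has a 7).
r5c7 is out (column 7 already has a 7).
So the only cell in row 5 that can hold 7 is r5c6.
That is column 6.

6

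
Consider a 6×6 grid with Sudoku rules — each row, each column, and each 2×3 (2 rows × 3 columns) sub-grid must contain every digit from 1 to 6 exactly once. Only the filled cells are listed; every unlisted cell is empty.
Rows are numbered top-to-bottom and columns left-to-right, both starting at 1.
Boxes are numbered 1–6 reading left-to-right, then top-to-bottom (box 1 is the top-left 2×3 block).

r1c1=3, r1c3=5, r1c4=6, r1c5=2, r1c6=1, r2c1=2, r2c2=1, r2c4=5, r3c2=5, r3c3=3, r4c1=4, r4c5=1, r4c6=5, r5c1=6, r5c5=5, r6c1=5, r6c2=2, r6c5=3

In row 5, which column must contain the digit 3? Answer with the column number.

2

Consider where 3 can go in row 5.
r5c3 is out (column 3 already has a 3).
r5c4 is out (box 6 already has a 3).
r5c6 is out (box 6 already has a 3).
So the only cell in row 5 that can hold 3 is r5c2.
That is column 2.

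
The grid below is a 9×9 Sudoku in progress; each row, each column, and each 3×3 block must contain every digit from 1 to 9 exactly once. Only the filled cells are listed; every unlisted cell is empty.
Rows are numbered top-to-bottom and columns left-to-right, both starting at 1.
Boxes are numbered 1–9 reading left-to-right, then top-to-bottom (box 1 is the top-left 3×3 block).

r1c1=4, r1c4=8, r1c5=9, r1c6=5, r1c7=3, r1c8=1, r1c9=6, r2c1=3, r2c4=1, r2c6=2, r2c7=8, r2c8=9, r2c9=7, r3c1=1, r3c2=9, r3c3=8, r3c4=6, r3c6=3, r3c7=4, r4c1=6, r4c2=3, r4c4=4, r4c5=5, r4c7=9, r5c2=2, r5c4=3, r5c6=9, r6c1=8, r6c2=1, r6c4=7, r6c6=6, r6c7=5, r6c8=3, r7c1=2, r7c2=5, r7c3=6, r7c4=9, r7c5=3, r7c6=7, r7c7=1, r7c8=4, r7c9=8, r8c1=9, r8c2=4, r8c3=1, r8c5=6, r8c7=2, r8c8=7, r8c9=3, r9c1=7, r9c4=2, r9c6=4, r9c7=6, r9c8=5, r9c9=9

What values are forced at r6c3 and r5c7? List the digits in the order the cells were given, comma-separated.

9,7

For r6c3:
  Consider where 9 can go in column 3.
  r1c3 is out (row 1 already has a 9).
  r2c3 is out (row 2 already has a 9).
  r4c3 is out (row 4 already has a 9).
  r5c3 is out (row 5 already has a 9).
  r9c3 is out (row 9 already has a 9).
  So the only cell in column 3 that can hold 9 is r6c3.
  So r6c3 = 9.
For r5c7:
  Row 5 already contains {2, 3, 9}.
  Column 7 already contains {1, 2, 3, 4, 5, 6, 8, 9}.
  Its 3×3 block (box 6) already contains {3, 5, 9}.
  The only value from 1–9 not eliminated is 7, so r5c7 = 7.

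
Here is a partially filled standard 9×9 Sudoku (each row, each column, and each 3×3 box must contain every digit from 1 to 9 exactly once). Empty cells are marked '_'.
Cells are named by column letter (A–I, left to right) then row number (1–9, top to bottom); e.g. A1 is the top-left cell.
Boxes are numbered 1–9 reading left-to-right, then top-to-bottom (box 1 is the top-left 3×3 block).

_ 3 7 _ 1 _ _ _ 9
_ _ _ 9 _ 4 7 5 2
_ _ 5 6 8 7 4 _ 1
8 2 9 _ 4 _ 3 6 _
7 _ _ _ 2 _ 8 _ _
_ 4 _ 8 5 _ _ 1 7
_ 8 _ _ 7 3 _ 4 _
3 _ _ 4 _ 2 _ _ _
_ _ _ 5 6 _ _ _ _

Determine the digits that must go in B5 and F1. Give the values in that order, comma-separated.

5,5

For B5:
  Consider where 5 can go in box 4.
  C5 is out (column C already has a 5).
  A6 is out (row 6 already has a 5).
  C6 is out (row 6 already has a 5).
  So the only cell in box 4 that can hold 5 is B5.
  So B5 = 5.
For F1:
  Row 1 already contains {1, 3, 7, 9}.
  Column F already contains {2, 3, 4, 7}.
  Its 3×3 block (box 2) already contains {1, 4, 6, 7, 8, 9}.
  The only value from 1–9 not eliminated is 5, so F1 = 5.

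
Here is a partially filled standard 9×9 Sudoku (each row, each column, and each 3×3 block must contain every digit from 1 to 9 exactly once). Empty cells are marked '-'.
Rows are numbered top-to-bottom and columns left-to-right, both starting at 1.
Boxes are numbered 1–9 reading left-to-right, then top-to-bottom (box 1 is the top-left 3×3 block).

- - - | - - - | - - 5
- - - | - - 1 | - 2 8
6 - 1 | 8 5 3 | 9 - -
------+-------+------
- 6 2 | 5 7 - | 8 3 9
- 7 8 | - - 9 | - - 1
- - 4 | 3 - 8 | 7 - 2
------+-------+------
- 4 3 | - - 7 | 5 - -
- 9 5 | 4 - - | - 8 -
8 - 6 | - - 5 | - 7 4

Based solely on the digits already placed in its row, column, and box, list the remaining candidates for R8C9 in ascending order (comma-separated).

3,6

Row 8 already contains {4, 5, 8, 9}.
Column 9 already contains {1, 2, 4, 5, 8, 9}.
Its 3×3 block (box 9) already contains {4, 5, 7, 8}.
Removing those from 1–9 leaves {3, 6} as the candidates for R8C9.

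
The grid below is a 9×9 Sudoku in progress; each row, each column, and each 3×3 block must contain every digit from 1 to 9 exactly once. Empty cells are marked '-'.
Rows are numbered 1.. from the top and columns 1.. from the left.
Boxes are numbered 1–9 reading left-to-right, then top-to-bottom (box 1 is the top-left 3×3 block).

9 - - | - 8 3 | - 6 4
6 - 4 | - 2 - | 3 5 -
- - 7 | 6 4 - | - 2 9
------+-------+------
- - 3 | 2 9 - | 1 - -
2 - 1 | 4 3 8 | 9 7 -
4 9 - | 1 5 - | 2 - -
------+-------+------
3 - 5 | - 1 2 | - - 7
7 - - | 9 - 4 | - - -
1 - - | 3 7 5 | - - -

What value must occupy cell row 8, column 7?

5

Cell row 8, column 7 itself could take any of {5, 6, 8} by direct elimination.
Consider where 5 can go in column 7.
row 1, column 7 is out (box 3 already has a 5).
row 3, column 7 is out (box 3 already has a 5).
row 7, column 7 is out (row 7 already has a 5).
row 9, column 7 is out (row 9 already has a 5).
So the only cell in column 7 that can hold 5 is row 8, column 7.
Therefore row 8, column 7 = 5.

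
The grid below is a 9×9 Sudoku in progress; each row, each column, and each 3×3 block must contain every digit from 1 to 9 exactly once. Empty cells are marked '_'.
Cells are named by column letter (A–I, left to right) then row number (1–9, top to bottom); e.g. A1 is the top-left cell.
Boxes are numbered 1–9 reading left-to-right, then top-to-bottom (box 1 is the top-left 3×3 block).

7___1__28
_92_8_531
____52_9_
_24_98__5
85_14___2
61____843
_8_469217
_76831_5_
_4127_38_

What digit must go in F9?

5

Row 9 already contains {1, 2, 3, 4, 7, 8}.
Column F already contains {1, 2, 8, 9}.
Its 3×3 block (box 8) already contains {1, 2, 3, 4, 6, 7, 8, 9}.
The only value from 1–9 not eliminated is 5, so F9 = 5.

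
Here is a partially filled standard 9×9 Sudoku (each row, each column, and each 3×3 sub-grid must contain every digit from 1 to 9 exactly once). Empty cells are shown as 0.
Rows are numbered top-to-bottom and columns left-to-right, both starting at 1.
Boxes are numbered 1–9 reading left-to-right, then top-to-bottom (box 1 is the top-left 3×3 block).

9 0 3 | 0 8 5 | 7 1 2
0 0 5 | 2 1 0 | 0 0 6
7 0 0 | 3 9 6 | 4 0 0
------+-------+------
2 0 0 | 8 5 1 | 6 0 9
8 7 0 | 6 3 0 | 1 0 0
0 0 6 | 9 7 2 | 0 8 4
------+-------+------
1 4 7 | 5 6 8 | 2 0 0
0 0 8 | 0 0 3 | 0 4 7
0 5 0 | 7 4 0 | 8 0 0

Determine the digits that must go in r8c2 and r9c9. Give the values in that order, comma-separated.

9,1

For r8c2:
  Consider where 9 can go in column 2.
  r1c2 is out (row 1 already has a 9).
  r2c2 is out (box 1 already has a 9).
  r3c2 is out (row 3 already has a 9).
  r4c2 is out (row 4 already has a 9).
  r6c2 is out (row 6 already has a 9).
  So the only cell in column 2 that can hold 9 is r8c2.
  So r8c2 = 9.
For r9c9:
  Consider where 1 can go in row 9.
  r9c1 is out (column 1 already has a 1).
  r9c3 is out (box 7 already has a 1).
  r9c6 is out (column 6 already has a 1).
  r9c8 is out (column 8 already has a 1).
  So the only cell in row 9 that can hold 1 is r9c9.
  So r9c9 = 1.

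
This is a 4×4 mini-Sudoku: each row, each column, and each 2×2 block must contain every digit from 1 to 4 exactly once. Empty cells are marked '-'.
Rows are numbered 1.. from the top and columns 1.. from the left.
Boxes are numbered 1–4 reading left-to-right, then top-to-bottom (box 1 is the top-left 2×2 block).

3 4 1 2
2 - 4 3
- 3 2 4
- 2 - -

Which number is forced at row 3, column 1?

Row 3 already contains {2, 3, 4}.
Column 1 already contains {2, 3}.
Its 2×2 block (box 3) already contains {2, 3}.
The only value from 1–4 not eliminated is 1, so row 3, column 1 = 1.

1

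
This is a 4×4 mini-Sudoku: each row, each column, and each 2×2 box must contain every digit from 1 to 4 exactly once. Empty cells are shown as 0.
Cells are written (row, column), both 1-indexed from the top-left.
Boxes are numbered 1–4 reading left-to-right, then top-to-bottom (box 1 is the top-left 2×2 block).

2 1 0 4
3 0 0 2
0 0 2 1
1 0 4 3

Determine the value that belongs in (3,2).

3

Cell (3,2) itself could take any of {3, 4} by direct elimination.
Consider where 3 can go in row 3.
(3,1) is out (column 1 already has a 3).
So the only cell in row 3 that can hold 3 is (3,2).
Therefore (3,2) = 3.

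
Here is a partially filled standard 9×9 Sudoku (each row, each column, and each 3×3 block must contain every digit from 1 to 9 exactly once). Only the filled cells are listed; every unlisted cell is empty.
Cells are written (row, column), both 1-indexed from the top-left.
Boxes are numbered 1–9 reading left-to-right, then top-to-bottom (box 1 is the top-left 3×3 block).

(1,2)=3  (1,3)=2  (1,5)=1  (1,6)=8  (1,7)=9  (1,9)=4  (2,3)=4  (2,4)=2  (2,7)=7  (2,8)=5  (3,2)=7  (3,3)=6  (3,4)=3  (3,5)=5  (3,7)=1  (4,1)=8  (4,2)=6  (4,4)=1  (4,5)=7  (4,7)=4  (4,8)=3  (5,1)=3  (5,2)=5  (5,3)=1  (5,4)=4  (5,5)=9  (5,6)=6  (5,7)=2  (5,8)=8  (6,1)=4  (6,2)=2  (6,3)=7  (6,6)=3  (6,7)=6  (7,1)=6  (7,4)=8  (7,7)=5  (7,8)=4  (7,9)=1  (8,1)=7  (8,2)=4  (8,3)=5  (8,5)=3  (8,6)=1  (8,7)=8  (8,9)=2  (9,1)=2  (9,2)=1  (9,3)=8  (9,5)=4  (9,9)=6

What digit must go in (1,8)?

6

Row 1 already contains {1, 2, 3, 4, 8, 9}.
Column 8 already contains {3, 4, 5, 8}.
Its 3×3 block (box 3) already contains {1, 4, 5, 7, 9}.
The only value from 1–9 not eliminated is 6, so (1,8) = 6.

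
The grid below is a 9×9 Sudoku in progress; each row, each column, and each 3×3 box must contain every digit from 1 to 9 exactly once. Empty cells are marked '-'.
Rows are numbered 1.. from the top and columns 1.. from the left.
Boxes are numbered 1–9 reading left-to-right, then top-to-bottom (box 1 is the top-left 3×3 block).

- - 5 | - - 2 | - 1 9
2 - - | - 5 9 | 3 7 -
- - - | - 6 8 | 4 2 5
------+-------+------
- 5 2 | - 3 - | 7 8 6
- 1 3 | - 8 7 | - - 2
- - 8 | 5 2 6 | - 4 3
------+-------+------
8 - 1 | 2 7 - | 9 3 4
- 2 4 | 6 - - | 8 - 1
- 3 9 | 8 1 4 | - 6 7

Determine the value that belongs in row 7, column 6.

5

Row 7 already contains {1, 2, 3, 4, 7, 8, 9}.
Column 6 already contains {2, 4, 6, 7, 8, 9}.
Its 3×3 block (box 8) already contains {1, 2, 4, 6, 7, 8}.
The only value from 1–9 not eliminated is 5, so row 7, column 6 = 5.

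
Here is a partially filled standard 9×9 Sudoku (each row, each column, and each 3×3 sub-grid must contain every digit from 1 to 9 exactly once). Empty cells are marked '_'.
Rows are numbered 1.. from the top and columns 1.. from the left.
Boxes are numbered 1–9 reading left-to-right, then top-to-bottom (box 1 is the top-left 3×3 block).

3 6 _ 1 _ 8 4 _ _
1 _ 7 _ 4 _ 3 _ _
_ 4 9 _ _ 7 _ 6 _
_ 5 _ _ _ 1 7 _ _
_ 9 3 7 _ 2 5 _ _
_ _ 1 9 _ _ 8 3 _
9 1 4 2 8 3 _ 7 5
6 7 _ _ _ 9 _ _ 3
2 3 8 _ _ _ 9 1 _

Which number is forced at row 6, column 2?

Row 6 already contains {1, 3, 8, 9}.
Column 2 already contains {1, 3, 4, 5, 6, 7, 9}.
Its 3×3 block (box 4) already contains {1, 3, 5, 9}.
The only value from 1–9 not eliminated is 2, so row 6, column 2 = 2.

2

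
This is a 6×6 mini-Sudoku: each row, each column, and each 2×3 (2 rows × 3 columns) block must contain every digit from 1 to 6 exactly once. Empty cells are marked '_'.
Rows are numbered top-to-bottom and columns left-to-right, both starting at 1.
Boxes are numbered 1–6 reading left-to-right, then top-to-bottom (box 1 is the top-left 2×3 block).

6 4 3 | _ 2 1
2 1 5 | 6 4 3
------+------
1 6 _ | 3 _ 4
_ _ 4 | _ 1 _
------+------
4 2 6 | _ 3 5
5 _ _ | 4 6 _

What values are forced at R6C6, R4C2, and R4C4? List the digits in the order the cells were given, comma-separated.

2,5,2

For R6C6:
  Row 6 already contains {4, 5, 6}.
  Column 6 already contains {1, 3, 4, 5}.
  Its 2×3 block (box 6) already contains {3, 4, 5, 6}.
  The only value from 1–6 not eliminated is 2, so R6C6 = 2.
For R4C2:
  Consider where 5 can go in column 2.
  R6C2 is out (row 6 already has a 5).
  So the only cell in column 2 that can hold 5 is R4C2.
  So R4C2 = 5.
For R4C4:
  Consider where 2 can go in column 4.
  R1C4 is out (row 1 already has a 2).
  R5C4 is out (row 5 already has a 2).
  So the only cell in column 4 that can hold 2 is R4C4.
  So R4C4 = 2.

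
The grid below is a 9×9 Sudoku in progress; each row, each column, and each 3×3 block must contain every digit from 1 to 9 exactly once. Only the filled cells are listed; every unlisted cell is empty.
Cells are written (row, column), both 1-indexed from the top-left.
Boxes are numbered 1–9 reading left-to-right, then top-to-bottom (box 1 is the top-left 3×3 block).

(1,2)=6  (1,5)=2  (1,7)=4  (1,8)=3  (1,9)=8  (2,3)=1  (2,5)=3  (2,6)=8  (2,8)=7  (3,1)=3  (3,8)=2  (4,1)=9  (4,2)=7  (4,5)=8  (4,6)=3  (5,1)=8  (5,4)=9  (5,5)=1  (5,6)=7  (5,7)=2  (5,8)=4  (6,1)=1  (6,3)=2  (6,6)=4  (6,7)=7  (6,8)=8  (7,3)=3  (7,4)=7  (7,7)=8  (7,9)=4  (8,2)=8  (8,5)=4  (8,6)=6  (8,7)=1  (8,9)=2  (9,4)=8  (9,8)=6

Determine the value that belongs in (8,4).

Cell (8,4) itself could take any of {3, 5} by direct elimination.
Consider where 3 can go in column 4.
(1,4) is out (row 1 already has a 3).
(2,4) is out (row 2 already has a 3).
(3,4) is out (row 3 already has a 3).
(4,4) is out (row 4 already has a 3).
(6,4) is out (box 5 already has a 3).
So the only cell in column 4 that can hold 3 is (8,4).
Therefore (8,4) = 3.

3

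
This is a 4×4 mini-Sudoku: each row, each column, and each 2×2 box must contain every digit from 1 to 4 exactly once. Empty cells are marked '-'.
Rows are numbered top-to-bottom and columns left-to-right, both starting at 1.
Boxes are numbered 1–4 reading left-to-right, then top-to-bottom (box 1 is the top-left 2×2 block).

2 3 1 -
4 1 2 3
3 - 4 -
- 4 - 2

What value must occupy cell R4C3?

Row 4 already contains {2, 4}.
Column 3 already contains {1, 2, 4}.
Its 2×2 block (box 4) already contains {2, 4}.
The only value from 1–4 not eliminated is 3, so R4C3 = 3.

3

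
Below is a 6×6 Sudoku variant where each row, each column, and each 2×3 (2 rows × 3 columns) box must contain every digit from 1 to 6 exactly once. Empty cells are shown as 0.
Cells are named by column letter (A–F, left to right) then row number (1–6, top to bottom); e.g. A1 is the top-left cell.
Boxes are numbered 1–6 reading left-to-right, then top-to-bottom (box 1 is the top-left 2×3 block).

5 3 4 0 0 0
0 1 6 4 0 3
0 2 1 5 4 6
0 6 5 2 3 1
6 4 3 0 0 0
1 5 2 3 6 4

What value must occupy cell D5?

1

Row 5 already contains {3, 4, 6}.
Column D already contains {2, 3, 4, 5}.
Its 2×3 block (box 6) already contains {3, 4, 6}.
The only value from 1–6 not eliminated is 1, so D5 = 1.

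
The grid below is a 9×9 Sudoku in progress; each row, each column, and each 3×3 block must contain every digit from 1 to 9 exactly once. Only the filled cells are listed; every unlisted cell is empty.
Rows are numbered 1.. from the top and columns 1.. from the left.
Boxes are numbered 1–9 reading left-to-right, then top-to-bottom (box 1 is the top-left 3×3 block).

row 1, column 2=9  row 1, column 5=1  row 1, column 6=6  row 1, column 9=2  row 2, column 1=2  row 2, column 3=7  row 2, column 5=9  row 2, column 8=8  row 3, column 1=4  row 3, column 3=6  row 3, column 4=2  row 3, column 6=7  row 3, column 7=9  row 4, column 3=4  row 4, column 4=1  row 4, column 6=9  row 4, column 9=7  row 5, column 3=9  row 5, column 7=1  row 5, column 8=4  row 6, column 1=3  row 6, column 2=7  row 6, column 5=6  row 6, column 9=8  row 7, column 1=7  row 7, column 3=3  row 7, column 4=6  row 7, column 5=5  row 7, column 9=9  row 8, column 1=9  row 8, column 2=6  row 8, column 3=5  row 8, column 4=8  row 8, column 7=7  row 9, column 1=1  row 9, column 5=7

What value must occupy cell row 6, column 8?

Cell row 6, column 8 itself could take any of {2, 5, 9} by direct elimination.
Consider where 9 can go in column 8.
row 1, column 8 is out (row 1 already has a 9). row 3, column 8 is out (row 3 already has a 9). row 4, column 8 is out (row 4 already has a 9). row 7, column 8 is out (row 7 already has a 9). The remaining empty cells in column 8 are similarly blocked.
So the only cell in column 8 that can hold 9 is row 6, column 8.
Therefore row 6, column 8 = 9.

9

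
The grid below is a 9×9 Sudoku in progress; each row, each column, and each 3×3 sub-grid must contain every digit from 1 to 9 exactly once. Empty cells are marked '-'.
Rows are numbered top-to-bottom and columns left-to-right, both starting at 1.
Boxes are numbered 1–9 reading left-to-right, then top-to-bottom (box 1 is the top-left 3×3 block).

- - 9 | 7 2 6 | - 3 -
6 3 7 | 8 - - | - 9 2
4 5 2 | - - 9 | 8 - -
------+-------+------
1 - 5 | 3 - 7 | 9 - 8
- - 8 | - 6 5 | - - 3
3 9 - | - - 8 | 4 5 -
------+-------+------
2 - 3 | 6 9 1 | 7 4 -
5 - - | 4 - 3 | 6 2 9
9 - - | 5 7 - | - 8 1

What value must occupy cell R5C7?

2

Cell R5C7 itself could take any of {1, 2} by direct elimination.
Consider where 2 can go in column 7.
R1C7 is out (row 1 already has a 2).
R2C7 is out (row 2 already has a 2).
R9C7 is out (box 9 already has a 2).
So the only cell in column 7 that can hold 2 is R5C7.
Therefore R5C7 = 2.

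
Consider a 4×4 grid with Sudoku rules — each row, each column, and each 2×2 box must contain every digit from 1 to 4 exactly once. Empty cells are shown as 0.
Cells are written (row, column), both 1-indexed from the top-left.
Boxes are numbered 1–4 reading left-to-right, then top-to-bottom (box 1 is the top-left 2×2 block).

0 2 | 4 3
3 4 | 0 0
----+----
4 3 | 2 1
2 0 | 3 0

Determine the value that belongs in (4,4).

Row 4 already contains {2, 3}.
Column 4 already contains {1, 3}.
Its 2×2 block (box 4) already contains {1, 2, 3}.
The only value from 1–4 not eliminated is 4, so (4,4) = 4.

4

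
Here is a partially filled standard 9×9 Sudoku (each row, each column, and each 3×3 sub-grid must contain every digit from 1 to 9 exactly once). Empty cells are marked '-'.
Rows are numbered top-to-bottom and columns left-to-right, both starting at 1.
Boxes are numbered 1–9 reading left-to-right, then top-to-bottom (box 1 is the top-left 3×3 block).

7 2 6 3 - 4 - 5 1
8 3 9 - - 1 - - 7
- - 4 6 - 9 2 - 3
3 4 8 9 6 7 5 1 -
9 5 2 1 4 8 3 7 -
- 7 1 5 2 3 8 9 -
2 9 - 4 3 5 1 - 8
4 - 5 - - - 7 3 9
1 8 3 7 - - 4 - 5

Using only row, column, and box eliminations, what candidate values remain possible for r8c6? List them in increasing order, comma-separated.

Row 8 already contains {3, 4, 5, 7, 9}.
Column 6 already contains {1, 3, 4, 5, 7, 8, 9}.
Its 3×3 block (box 8) already contains {3, 4, 5, 7}.
Removing those from 1–9 leaves {2, 6} as the candidates for r8c6.

2,6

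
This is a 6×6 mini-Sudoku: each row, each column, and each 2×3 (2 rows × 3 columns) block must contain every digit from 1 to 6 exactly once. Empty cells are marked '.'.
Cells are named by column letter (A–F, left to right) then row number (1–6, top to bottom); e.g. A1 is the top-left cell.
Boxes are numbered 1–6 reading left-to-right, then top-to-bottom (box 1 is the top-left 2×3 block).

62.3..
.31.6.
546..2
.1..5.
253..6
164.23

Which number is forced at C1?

5

Row 1 already contains {2, 3, 6}.
Column C already contains {1, 3, 4, 6}.
Its 2×3 block (box 1) already contains {1, 2, 3, 6}.
The only value from 1–6 not eliminated is 5, so C1 = 5.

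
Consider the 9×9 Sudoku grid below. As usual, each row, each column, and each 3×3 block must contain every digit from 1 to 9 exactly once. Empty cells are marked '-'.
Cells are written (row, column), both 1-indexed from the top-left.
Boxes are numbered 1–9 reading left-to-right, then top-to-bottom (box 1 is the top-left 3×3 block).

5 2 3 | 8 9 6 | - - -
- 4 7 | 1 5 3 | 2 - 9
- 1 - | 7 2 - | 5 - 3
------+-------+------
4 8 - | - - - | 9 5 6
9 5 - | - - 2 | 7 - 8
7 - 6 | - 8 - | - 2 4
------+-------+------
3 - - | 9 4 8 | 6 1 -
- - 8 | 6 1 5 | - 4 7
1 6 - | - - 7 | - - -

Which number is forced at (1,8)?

7

Row 1 already contains {2, 3, 5, 6, 8, 9}.
Column 8 already contains {1, 2, 4, 5}.
Its 3×3 block (box 3) already contains {2, 3, 5, 9}.
The only value from 1–9 not eliminated is 7, so (1,8) = 7.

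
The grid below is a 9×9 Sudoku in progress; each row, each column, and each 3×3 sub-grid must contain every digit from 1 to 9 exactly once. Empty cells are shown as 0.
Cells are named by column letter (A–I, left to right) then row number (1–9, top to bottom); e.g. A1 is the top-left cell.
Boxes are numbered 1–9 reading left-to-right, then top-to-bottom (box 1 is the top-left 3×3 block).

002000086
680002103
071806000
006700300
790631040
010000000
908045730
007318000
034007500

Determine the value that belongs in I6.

7

Cell I6 itself could take any of {2, 5, 7, 8, 9} by direct elimination.
Consider where 7 can go in column I.
I3 is out (row 3 already has a 7). I4 is out (row 4 already has a 7). I5 is out (row 5 already has a 7). I7 is out (row 7 already has a 7). The remaining empty cells in column I are similarly blocked.
So the only cell in column I that can hold 7 is I6.
Therefore I6 = 7.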